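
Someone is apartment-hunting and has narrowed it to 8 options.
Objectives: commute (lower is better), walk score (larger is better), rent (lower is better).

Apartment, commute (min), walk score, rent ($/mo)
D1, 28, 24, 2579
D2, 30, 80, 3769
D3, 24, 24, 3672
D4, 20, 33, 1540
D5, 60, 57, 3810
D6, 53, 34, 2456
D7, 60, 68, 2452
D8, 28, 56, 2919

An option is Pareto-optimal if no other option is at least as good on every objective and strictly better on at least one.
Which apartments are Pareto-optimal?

D1: dominated by D4 (commute 20≤28, walk score 33≥24, rent 1540≤2579).
D2: not dominated (best walk score).
D3: dominated by D4 (commute 20≤24, walk score 33≥24, rent 1540≤3672).
D4: not dominated (best commute).
D5: dominated by D2 (commute 30≤60, walk score 80≥57, rent 3769≤3810).
D6: not dominated.
D7: not dominated.
D8: not dominated.

D2, D4, D6, D7, D8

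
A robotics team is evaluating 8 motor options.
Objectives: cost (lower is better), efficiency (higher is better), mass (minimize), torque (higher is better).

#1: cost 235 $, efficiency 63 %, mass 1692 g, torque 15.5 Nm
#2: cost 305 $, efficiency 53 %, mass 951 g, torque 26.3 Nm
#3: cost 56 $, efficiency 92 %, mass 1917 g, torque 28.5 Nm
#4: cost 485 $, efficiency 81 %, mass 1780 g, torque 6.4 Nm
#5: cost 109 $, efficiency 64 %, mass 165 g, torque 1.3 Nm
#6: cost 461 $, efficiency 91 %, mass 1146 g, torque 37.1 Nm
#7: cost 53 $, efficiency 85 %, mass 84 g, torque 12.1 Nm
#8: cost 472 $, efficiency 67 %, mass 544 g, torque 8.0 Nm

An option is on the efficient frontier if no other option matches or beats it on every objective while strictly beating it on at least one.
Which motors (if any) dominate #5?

#7

#7: cost 53≤109, efficiency 85≥64, mass 84≤165, torque 12.1≥1.3 — dominates #5.
Others (#1, #2, #3, #4, #6, #8) are each worse than #5 on at least one objective.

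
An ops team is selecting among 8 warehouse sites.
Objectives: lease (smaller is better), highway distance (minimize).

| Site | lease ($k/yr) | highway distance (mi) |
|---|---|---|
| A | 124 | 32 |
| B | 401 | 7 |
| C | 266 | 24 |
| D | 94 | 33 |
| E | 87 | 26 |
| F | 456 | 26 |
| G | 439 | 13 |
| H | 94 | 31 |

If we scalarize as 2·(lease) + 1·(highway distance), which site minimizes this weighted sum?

E

A: 2·124 + 1·32 = 280
B: 2·401 + 1·7 = 809
C: 2·266 + 1·24 = 556
D: 2·94 + 1·33 = 221
E: 2·87 + 1·26 = 200
F: 2·456 + 1·26 = 938
G: 2·439 + 1·13 = 891
H: 2·94 + 1·31 = 219
Lowest: E at 200.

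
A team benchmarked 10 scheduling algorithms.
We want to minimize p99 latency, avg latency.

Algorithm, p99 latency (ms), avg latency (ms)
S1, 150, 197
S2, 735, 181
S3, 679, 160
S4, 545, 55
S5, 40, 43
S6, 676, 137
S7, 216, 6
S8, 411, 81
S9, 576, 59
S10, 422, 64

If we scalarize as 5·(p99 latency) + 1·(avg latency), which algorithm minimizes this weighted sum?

S1: 5·150 + 1·197 = 947
S2: 5·735 + 1·181 = 3856
S3: 5·679 + 1·160 = 3555
S4: 5·545 + 1·55 = 2780
S5: 5·40 + 1·43 = 243
S6: 5·676 + 1·137 = 3517
S7: 5·216 + 1·6 = 1086
S8: 5·411 + 1·81 = 2136
S9: 5·576 + 1·59 = 2939
S10: 5·422 + 1·64 = 2174
Lowest: S5 at 243.

S5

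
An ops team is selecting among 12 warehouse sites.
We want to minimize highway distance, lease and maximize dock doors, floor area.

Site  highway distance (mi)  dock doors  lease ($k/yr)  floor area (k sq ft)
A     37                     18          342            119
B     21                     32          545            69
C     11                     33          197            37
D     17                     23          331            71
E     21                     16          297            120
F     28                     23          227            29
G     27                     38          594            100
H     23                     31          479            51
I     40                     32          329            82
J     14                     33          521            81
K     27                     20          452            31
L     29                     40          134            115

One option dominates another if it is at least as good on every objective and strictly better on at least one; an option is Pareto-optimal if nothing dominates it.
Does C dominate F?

C vs F: highway distance 11≤28, dock doors 33≥23, lease 197≤227, floor area 37≥29 — C is at least as good on every objective with at least one strict improvement.

Yes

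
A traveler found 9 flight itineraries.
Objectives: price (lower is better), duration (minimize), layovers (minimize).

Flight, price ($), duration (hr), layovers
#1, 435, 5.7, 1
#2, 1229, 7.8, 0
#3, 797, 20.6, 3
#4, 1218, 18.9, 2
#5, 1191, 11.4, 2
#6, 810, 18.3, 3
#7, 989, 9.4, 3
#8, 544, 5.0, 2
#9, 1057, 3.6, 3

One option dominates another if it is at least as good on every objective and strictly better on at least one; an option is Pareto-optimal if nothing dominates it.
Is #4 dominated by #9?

#9 vs #4: #9 is worse on layovers (3 vs 2), so it does not dominate #4.

No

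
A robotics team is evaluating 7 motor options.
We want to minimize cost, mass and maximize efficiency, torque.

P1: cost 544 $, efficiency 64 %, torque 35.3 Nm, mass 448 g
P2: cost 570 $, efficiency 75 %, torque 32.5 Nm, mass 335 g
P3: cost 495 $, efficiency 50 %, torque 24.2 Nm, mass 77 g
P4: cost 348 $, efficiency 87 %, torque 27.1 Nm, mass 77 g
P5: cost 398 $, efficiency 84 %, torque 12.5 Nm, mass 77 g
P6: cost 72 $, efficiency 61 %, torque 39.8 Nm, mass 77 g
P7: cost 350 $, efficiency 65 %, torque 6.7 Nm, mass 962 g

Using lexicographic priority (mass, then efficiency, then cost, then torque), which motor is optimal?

P4

First minimize mass: best is 77, kept {P3, P4, P5, P6}.
Then maximize efficiency: best is 87, kept {P4}.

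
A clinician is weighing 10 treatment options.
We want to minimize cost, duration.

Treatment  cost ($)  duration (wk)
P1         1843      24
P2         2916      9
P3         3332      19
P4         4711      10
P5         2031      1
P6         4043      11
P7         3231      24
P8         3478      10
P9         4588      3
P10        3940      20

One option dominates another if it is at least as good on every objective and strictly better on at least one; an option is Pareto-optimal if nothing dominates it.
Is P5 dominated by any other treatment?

P1: worse on duration (24 vs 1).
P2: worse on cost (2916 vs 2031).
P3: worse on cost (3332 vs 2031).
P4: worse on cost (4711 vs 2031).
P6: worse on cost (4043 vs 2031).
P7: worse on cost (3231 vs 2031).
P8: worse on cost (3478 vs 2031).
P9: worse on cost (4588 vs 2031).
P10: worse on cost (3940 vs 2031).
No option is at least as good as P5 on every objective and strictly better on one.

No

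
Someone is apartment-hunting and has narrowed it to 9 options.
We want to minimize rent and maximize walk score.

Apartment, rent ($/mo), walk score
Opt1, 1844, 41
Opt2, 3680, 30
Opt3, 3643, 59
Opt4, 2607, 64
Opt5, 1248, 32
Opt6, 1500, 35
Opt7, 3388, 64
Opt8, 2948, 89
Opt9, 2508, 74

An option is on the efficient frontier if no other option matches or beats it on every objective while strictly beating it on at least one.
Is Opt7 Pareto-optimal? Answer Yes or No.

Opt4 vs Opt7: rent 2607≤3388, walk score 64≥64 — Opt4 is at least as good on every objective and strictly better on at least one, so Opt4 dominates Opt7.

No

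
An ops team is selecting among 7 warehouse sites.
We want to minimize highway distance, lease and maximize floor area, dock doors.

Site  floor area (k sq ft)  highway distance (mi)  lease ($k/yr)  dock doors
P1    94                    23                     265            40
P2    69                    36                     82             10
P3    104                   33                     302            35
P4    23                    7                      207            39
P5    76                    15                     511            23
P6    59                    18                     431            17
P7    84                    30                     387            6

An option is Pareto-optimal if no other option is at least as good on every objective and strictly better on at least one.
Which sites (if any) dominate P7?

P1: floor area 94≥84, highway distance 23≤30, lease 265≤387, dock doors 40≥6 — dominates P7.
Others (P2, P3, P4, P5, P6) are each worse than P7 on at least one objective.

P1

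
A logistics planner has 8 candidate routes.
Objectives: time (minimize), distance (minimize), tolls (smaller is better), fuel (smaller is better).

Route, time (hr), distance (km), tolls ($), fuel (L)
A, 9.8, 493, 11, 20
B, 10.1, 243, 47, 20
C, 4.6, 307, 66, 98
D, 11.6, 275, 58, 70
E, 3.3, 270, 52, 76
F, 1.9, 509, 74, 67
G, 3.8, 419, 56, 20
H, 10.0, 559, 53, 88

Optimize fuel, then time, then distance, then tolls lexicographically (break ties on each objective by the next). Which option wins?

G

First minimize fuel: best is 20, kept {A, B, G}.
Then minimize time: best is 3.8, kept {G}.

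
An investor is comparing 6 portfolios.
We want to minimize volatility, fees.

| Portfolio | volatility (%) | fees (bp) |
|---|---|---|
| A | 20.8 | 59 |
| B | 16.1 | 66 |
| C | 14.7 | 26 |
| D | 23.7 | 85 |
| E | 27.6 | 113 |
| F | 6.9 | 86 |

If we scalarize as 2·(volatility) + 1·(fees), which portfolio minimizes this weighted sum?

C

A: 2·20.8 + 1·59 = 100.6
B: 2·16.1 + 1·66 = 98.2
C: 2·14.7 + 1·26 = 55.4
D: 2·23.7 + 1·85 = 132.4
E: 2·27.6 + 1·113 = 168.2
F: 2·6.9 + 1·86 = 99.8
Lowest: C at 55.4.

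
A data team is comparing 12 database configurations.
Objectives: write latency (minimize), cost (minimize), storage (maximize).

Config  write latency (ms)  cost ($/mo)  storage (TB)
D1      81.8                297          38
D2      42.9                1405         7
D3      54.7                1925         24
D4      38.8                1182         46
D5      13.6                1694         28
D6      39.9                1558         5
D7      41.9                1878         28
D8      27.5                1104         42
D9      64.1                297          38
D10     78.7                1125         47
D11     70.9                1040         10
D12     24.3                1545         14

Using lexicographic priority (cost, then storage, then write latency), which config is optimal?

D9

First minimize cost: best is 297, kept {D1, D9}.
Then maximize storage: best is 38, kept {D1, D9}.
Then minimize write latency: best is 64.1, kept {D9}.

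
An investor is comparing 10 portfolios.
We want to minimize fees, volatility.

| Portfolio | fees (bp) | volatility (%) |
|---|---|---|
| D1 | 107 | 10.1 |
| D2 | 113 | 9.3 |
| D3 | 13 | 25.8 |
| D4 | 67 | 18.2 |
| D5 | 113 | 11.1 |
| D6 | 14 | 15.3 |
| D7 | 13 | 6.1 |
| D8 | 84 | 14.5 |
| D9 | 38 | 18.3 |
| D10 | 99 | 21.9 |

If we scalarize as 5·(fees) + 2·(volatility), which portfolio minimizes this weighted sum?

D1: 5·107 + 2·10.1 = 555.2
D2: 5·113 + 2·9.3 = 583.6
D3: 5·13 + 2·25.8 = 116.6
D4: 5·67 + 2·18.2 = 371.4
D5: 5·113 + 2·11.1 = 587.2
D6: 5·14 + 2·15.3 = 100.6
D7: 5·13 + 2·6.1 = 77.2
D8: 5·84 + 2·14.5 = 449.0
D9: 5·38 + 2·18.3 = 226.6
D10: 5·99 + 2·21.9 = 538.8
Lowest: D7 at 77.2.

D7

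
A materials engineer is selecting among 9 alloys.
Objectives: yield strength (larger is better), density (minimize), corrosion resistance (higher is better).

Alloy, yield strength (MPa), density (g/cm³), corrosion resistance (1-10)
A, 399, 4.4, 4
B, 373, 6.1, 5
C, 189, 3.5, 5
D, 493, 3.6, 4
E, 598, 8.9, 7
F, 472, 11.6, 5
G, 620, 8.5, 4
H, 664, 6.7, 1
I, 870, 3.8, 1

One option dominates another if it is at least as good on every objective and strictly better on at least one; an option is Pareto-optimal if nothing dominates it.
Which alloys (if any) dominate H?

I: yield strength 870≥664, density 3.8≤6.7, corrosion resistance 1≥1 — dominates H.
Others (A, B, C, D, E, F, G) are each worse than H on at least one objective.

I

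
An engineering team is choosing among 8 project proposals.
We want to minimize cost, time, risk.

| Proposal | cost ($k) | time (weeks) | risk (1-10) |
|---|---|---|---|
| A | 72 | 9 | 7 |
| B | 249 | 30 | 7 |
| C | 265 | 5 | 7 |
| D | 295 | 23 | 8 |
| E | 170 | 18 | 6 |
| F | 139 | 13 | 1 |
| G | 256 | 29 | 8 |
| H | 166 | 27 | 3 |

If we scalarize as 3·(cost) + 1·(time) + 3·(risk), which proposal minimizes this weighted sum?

A: 3·72 + 1·9 + 3·7 = 246
B: 3·249 + 1·30 + 3·7 = 798
C: 3·265 + 1·5 + 3·7 = 821
D: 3·295 + 1·23 + 3·8 = 932
E: 3·170 + 1·18 + 3·6 = 546
F: 3·139 + 1·13 + 3·1 = 433
G: 3·256 + 1·29 + 3·8 = 821
H: 3·166 + 1·27 + 3·3 = 534
Lowest: A at 246.

A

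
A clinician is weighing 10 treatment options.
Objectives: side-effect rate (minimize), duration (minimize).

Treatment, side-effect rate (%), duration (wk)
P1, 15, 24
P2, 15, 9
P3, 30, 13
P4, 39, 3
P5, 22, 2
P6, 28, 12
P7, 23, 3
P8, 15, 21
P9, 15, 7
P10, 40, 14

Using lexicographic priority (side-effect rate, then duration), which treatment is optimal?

First minimize side-effect rate: best is 15, kept {P1, P2, P8, P9}.
Then minimize duration: best is 7, kept {P9}.

P9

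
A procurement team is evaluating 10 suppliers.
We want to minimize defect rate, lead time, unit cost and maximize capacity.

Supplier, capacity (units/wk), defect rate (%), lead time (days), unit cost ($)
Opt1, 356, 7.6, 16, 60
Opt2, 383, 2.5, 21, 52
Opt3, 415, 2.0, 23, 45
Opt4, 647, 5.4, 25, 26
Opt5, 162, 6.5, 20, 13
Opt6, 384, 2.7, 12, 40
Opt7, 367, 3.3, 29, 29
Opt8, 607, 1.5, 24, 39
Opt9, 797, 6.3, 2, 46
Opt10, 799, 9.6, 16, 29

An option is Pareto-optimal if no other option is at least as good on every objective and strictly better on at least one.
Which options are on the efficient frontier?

Opt2, Opt3, Opt4, Opt5, Opt6, Opt7, Opt8, Opt9, Opt10

Opt1: dominated by Opt6 (capacity 384≥356, defect rate 2.7≤7.6, lead time 12≤16, unit cost 40≤60).
Opt2: not dominated.
Opt3: not dominated.
Opt4: not dominated.
Opt5: not dominated (best unit cost).
Opt6: not dominated.
Opt7: not dominated.
Opt8: not dominated (best defect rate).
Opt9: not dominated (best lead time).
Opt10: not dominated (best capacity).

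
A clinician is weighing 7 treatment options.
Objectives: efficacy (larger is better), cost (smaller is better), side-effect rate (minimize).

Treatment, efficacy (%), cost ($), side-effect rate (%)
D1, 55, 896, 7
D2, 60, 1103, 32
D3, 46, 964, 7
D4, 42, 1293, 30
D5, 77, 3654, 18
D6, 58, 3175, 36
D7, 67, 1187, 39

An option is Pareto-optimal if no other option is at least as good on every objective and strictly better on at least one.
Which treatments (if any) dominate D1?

none

D2: worse on cost (1103 vs 896).
D3: worse on efficacy (46 vs 55).
D4: worse on efficacy (42 vs 55).
D5: worse on cost (3654 vs 896).
D6: worse on cost (3175 vs 896).
D7: worse on cost (1187 vs 896).
No option dominates D1.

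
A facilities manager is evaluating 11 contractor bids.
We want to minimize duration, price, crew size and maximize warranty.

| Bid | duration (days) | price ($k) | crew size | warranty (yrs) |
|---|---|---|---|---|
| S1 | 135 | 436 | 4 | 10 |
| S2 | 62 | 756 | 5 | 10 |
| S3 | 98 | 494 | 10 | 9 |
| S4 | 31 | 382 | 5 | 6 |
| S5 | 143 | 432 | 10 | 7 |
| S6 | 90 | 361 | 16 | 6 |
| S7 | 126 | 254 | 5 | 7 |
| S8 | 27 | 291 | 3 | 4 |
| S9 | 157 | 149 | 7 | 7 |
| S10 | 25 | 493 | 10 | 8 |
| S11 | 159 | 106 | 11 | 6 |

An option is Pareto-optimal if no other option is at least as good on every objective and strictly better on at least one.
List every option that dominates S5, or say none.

S7

S7: duration 126≤143, price 254≤432, crew size 5≤10, warranty 7≥7 — dominates S5.
Others (S1, S2, S3, S4, S6, S8, S9, S10, S11) are each worse than S5 on at least one objective.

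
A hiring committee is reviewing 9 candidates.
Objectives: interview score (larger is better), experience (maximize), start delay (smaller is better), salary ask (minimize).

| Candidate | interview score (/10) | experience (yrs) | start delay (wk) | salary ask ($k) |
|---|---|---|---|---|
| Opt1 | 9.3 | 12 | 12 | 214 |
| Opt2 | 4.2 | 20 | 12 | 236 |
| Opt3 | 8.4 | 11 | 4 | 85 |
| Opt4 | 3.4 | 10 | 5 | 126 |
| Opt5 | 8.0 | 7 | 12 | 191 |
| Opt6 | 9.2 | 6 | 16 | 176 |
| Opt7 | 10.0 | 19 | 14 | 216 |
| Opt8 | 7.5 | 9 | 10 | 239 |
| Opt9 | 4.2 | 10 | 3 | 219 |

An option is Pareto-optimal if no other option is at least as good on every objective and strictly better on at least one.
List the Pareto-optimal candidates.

Opt1, Opt2, Opt3, Opt6, Opt7, Opt9

Opt1: not dominated.
Opt2: not dominated (best experience).
Opt3: not dominated (best salary ask).
Opt4: dominated by Opt3 (interview score 8.4≥3.4, experience 11≥10, start delay 4≤5, salary ask 85≤126).
Opt5: dominated by Opt3 (interview score 8.4≥8.0, experience 11≥7, start delay 4≤12, salary ask 85≤191).
Opt6: not dominated.
Opt7: not dominated (best interview score).
Opt8: dominated by Opt3 (interview score 8.4≥7.5, experience 11≥9, start delay 4≤10, salary ask 85≤239).
Opt9: not dominated (best start delay).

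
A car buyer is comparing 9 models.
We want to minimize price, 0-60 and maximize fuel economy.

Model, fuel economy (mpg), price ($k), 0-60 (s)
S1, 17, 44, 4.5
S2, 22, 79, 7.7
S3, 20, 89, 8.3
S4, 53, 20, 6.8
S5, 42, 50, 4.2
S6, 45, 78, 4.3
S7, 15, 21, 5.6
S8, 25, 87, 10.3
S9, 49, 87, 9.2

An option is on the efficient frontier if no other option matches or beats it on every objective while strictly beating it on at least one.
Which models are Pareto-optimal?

S1: not dominated.
S2: dominated by S4 (fuel economy 53≥22, price 20≤79, 0-60 6.8≤7.7).
S3: dominated by S2 (fuel economy 22≥20, price 79≤89, 0-60 7.7≤8.3).
S4: not dominated (best fuel economy).
S5: not dominated (best 0-60).
S6: not dominated.
S7: not dominated.
S8: dominated by S4 (fuel economy 53≥25, price 20≤87, 0-60 6.8≤10.3).
S9: dominated by S4 (fuel economy 53≥49, price 20≤87, 0-60 6.8≤9.2).

S1, S4, S5, S6, S7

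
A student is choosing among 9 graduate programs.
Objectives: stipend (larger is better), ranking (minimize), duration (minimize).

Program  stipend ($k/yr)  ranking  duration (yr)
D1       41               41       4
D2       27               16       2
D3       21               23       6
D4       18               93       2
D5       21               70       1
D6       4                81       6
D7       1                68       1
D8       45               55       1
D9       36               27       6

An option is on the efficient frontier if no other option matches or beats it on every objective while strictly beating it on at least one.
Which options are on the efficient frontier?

D1, D2, D8, D9

D1: not dominated.
D2: not dominated (best ranking).
D3: dominated by D2 (stipend 27≥21, ranking 16≤23, duration 2≤6).
D4: dominated by D2 (stipend 27≥18, ranking 16≤93, duration 2≤2).
D5: dominated by D8 (stipend 45≥21, ranking 55≤70, duration 1≤1).
D6: dominated by D1 (stipend 41≥4, ranking 41≤81, duration 4≤6).
D7: dominated by D8 (stipend 45≥1, ranking 55≤68, duration 1≤1).
D8: not dominated (best stipend).
D9: not dominated.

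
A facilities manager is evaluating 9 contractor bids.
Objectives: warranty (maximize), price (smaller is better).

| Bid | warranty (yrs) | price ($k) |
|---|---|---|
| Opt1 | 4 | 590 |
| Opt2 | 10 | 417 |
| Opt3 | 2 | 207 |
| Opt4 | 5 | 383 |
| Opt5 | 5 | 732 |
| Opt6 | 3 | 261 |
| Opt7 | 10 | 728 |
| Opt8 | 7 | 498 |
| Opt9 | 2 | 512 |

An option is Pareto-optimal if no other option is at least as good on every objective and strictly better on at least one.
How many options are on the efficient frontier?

4

Opt1: dominated by Opt2 (warranty 10≥4, price 417≤590).
Opt2: not dominated.
Opt3: not dominated (best price).
Opt4: not dominated.
Opt5: dominated by Opt2 (warranty 10≥5, price 417≤732).
Opt6: not dominated.
Opt7: dominated by Opt2 (warranty 10≥10, price 417≤728).
Opt8: dominated by Opt2 (warranty 10≥7, price 417≤498).
Opt9: dominated by Opt2 (warranty 10≥2, price 417≤512).
Pareto-optimal: Opt2, Opt3, Opt4, Opt6 → 4.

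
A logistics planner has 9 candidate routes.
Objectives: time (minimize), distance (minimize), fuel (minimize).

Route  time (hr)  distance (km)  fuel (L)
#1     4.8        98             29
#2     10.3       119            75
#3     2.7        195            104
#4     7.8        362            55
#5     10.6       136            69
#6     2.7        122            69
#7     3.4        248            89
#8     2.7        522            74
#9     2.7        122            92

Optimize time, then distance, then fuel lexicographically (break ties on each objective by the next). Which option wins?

First minimize time: best is 2.7, kept {#3, #6, #8, #9}.
Then minimize distance: best is 122, kept {#6, #9}.
Then minimize fuel: best is 69, kept {#6}.

#6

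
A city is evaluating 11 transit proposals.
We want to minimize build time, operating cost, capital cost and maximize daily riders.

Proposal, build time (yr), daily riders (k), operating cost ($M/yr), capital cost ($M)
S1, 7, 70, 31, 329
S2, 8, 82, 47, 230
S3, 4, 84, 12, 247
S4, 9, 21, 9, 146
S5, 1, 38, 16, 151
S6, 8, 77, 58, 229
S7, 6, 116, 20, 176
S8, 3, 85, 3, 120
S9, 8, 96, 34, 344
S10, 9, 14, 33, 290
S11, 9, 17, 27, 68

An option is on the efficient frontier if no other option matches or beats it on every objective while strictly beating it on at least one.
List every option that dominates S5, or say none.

none

S1: worse on build time (7 vs 1).
S2: worse on build time (8 vs 1).
S3: worse on build time (4 vs 1).
S4: worse on build time (9 vs 1).
S6: worse on build time (8 vs 1).
S7: worse on build time (6 vs 1).
S8: worse on build time (3 vs 1).
S9: worse on build time (8 vs 1).
S10: worse on build time (9 vs 1).
S11: worse on build time (9 vs 1).
No option dominates S5.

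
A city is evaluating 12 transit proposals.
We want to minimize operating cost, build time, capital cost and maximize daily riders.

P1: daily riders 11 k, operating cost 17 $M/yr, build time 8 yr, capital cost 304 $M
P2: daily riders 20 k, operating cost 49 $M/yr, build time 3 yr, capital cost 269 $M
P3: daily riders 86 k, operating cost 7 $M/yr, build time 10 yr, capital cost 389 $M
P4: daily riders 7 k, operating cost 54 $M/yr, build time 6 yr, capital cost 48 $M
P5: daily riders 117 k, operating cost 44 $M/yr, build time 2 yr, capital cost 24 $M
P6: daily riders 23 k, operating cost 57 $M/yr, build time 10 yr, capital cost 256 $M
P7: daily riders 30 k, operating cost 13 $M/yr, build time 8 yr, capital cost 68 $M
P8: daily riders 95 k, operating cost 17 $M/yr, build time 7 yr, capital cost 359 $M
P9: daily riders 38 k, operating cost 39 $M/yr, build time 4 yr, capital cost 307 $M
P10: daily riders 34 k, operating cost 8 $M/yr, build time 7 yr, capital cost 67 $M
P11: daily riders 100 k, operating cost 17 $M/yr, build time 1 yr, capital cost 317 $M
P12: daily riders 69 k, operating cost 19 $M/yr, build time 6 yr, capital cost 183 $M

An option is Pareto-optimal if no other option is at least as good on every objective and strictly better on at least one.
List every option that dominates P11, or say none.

P1: worse on daily riders (11 vs 100).
P2: worse on daily riders (20 vs 100).
P3: worse on daily riders (86 vs 100).
P4: worse on daily riders (7 vs 100).
P5: worse on operating cost (44 vs 17).
P6: worse on daily riders (23 vs 100).
P7: worse on daily riders (30 vs 100).
P8: worse on daily riders (95 vs 100).
P9: worse on daily riders (38 vs 100).
P10: worse on daily riders (34 vs 100).
P12: worse on daily riders (69 vs 100).
No option dominates P11.

none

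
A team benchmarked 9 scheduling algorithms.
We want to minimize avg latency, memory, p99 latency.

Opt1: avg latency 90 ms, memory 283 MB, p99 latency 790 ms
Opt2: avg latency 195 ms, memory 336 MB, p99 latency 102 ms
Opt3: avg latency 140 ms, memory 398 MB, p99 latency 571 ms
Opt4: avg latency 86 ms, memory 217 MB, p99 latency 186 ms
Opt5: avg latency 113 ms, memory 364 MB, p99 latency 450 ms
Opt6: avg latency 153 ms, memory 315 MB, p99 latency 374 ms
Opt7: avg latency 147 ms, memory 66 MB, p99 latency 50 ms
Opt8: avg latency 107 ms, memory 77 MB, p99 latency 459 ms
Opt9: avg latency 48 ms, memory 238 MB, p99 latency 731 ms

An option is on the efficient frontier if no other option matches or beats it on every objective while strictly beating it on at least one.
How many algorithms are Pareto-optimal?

Opt1: dominated by Opt4 (avg latency 86≤90, memory 217≤283, p99 latency 186≤790).
Opt2: dominated by Opt7 (avg latency 147≤195, memory 66≤336, p99 latency 50≤102).
Opt3: dominated by Opt4 (avg latency 86≤140, memory 217≤398, p99 latency 186≤571).
Opt4: not dominated.
Opt5: dominated by Opt4 (avg latency 86≤113, memory 217≤364, p99 latency 186≤450).
Opt6: dominated by Opt4 (avg latency 86≤153, memory 217≤315, p99 latency 186≤374).
Opt7: not dominated (best memory).
Opt8: not dominated.
Opt9: not dominated (best avg latency).
Pareto-optimal: Opt4, Opt7, Opt8, Opt9 → 4.

4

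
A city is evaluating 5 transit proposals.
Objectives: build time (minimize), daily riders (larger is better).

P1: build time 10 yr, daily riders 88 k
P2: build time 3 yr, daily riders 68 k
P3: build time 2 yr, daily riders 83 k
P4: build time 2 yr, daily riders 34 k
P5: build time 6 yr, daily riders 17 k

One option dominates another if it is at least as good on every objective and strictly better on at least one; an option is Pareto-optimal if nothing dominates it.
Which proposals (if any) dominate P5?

P2: build time 3≤6, daily riders 68≥17 — dominates P5.
P3: build time 2≤6, daily riders 83≥17 — dominates P5.
P4: build time 2≤6, daily riders 34≥17 — dominates P5.
Others (P1) are each worse than P5 on at least one objective.

P2, P3, P4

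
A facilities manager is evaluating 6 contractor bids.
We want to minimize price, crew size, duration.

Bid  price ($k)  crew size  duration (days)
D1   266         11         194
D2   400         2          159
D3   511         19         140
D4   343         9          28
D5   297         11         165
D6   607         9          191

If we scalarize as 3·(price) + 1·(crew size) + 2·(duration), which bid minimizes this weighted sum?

D1: 3·266 + 1·11 + 2·194 = 1197
D2: 3·400 + 1·2 + 2·159 = 1520
D3: 3·511 + 1·19 + 2·140 = 1832
D4: 3·343 + 1·9 + 2·28 = 1094
D5: 3·297 + 1·11 + 2·165 = 1232
D6: 3·607 + 1·9 + 2·191 = 2212
Lowest: D4 at 1094.

D4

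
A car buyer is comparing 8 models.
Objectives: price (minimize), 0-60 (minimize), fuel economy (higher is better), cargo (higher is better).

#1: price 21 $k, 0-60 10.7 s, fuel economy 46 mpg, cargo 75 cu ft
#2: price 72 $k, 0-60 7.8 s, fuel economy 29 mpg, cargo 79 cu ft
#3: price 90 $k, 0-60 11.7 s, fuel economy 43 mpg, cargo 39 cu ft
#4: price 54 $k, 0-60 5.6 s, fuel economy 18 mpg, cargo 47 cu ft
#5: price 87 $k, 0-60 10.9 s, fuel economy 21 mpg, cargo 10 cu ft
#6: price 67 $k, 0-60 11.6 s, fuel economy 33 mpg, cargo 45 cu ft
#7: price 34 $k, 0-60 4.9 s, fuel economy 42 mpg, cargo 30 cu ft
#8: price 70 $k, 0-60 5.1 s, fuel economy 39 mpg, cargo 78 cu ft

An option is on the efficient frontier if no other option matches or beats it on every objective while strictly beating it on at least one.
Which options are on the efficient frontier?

#1: not dominated (best price).
#2: not dominated (best cargo).
#3: dominated by #1 (price 21≤90, 0-60 10.7≤11.7, fuel economy 46≥43, cargo 75≥39).
#4: not dominated.
#5: dominated by #1 (price 21≤87, 0-60 10.7≤10.9, fuel economy 46≥21, cargo 75≥10).
#6: dominated by #1 (price 21≤67, 0-60 10.7≤11.6, fuel economy 46≥33, cargo 75≥45).
#7: not dominated (best 0-60).
#8: not dominated.

#1, #2, #4, #7, #8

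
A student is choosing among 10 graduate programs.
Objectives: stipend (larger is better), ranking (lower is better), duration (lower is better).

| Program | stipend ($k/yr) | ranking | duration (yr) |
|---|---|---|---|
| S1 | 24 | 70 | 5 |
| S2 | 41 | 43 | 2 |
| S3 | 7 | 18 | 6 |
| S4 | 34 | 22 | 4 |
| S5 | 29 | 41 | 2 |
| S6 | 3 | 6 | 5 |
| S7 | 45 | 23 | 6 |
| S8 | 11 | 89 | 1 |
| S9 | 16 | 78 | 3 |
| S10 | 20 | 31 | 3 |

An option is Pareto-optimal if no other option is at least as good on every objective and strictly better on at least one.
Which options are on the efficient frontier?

S1: dominated by S2 (stipend 41≥24, ranking 43≤70, duration 2≤5).
S2: not dominated.
S3: not dominated.
S4: not dominated.
S5: not dominated.
S6: not dominated (best ranking).
S7: not dominated (best stipend).
S8: not dominated (best duration).
S9: dominated by S2 (stipend 41≥16, ranking 43≤78, duration 2≤3).
S10: not dominated.

S2, S3, S4, S5, S6, S7, S8, S10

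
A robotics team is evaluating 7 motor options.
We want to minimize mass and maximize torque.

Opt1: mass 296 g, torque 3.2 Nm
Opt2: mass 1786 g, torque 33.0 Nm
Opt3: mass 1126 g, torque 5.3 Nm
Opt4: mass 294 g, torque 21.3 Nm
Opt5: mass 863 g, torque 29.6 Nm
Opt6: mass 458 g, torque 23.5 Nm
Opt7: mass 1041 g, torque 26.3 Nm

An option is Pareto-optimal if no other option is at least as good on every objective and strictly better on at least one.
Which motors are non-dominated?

Opt2, Opt4, Opt5, Opt6

Opt1: dominated by Opt4 (mass 294≤296, torque 21.3≥3.2).
Opt2: not dominated (best torque).
Opt3: dominated by Opt4 (mass 294≤1126, torque 21.3≥5.3).
Opt4: not dominated (best mass).
Opt5: not dominated.
Opt6: not dominated.
Opt7: dominated by Opt5 (mass 863≤1041, torque 29.6≥26.3).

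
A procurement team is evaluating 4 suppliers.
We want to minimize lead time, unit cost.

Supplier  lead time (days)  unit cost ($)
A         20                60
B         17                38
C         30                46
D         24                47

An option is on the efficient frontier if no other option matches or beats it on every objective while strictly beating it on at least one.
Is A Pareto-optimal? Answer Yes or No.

No

B vs A: lead time 17≤20, unit cost 38≤60 — B is at least as good on every objective and strictly better on at least one, so B dominates A.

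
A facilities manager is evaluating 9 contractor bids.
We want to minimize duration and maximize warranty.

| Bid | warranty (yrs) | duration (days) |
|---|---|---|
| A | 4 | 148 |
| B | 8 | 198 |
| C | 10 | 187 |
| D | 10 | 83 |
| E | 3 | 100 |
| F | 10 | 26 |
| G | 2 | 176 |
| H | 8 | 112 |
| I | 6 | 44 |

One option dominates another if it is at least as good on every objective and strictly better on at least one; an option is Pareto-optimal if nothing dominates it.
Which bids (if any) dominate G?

A, D, E, F, H, I

A: warranty 4≥2, duration 148≤176 — dominates G.
D: warranty 10≥2, duration 83≤176 — dominates G.
E: warranty 3≥2, duration 100≤176 — dominates G.
F: warranty 10≥2, duration 26≤176 — dominates G.
H: warranty 8≥2, duration 112≤176 — dominates G.
I: warranty 6≥2, duration 44≤176 — dominates G.
Others (B, C) are each worse than G on at least one objective.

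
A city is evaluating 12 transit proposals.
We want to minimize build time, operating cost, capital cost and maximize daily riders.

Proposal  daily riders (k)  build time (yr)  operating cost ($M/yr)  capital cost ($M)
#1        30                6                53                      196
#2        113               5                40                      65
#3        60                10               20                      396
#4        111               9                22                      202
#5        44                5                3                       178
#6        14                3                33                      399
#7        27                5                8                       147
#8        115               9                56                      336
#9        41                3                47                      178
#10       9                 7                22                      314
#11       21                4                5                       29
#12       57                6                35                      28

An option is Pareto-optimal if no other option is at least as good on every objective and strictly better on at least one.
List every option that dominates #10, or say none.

#5, #7, #11

#5: daily riders 44≥9, build time 5≤7, operating cost 3≤22, capital cost 178≤314 — dominates #10.
#7: daily riders 27≥9, build time 5≤7, operating cost 8≤22, capital cost 147≤314 — dominates #10.
#11: daily riders 21≥9, build time 4≤7, operating cost 5≤22, capital cost 29≤314 — dominates #10.
Others (#1, #2, #3, #4, #6, #8, #9, #12) are each worse than #10 on at least one objective.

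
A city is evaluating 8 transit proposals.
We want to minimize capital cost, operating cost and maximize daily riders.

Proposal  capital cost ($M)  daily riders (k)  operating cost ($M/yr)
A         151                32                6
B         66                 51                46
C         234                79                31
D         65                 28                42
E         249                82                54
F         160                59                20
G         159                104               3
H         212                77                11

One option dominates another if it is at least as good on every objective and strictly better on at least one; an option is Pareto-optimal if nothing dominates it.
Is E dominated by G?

G vs E: capital cost 159≤249, daily riders 104≥82, operating cost 3≤54 — G is at least as good on every objective with at least one strict improvement.

Yes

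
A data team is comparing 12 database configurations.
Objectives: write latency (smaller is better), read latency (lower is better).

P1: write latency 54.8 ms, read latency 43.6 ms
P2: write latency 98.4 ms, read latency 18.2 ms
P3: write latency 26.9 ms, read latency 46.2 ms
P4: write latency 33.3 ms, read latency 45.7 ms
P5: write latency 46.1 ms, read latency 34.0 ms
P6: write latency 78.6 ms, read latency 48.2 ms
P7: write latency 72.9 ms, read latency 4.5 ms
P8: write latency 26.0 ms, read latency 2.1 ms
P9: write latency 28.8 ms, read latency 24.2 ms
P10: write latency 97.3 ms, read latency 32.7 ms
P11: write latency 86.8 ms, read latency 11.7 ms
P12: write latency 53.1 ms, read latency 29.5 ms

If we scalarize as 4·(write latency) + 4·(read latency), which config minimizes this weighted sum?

P1: 4·54.8 + 4·43.6 = 393.6
P2: 4·98.4 + 4·18.2 = 466.4
P3: 4·26.9 + 4·46.2 = 292.4
P4: 4·33.3 + 4·45.7 = 316.0
P5: 4·46.1 + 4·34.0 = 320.4
P6: 4·78.6 + 4·48.2 = 507.2
P7: 4·72.9 + 4·4.5 = 309.6
P8: 4·26.0 + 4·2.1 = 112.4
P9: 4·28.8 + 4·24.2 = 212.0
P10: 4·97.3 + 4·32.7 = 520.0
P11: 4·86.8 + 4·11.7 = 394.0
P12: 4·53.1 + 4·29.5 = 330.4
Lowest: P8 at 112.4.

P8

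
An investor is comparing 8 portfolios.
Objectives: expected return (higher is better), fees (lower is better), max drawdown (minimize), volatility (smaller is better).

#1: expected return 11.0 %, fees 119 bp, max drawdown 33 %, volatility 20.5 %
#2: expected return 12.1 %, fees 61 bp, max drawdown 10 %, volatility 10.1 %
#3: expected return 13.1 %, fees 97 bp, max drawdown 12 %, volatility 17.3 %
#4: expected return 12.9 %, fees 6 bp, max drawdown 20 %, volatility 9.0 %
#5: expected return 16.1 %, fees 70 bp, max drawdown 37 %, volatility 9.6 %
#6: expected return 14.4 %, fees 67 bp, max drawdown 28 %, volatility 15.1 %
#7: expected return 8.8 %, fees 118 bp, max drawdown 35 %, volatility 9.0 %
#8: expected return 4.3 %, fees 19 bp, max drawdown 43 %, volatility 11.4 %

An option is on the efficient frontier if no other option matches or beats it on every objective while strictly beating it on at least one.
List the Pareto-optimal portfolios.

#2, #3, #4, #5, #6

#1: dominated by #2 (expected return 12.1≥11.0, fees 61≤119, max drawdown 10≤33, volatility 10.1≤20.5).
#2: not dominated (best max drawdown).
#3: not dominated.
#4: not dominated (best fees).
#5: not dominated (best expected return).
#6: not dominated.
#7: dominated by #4 (expected return 12.9≥8.8, fees 6≤118, max drawdown 20≤35, volatility 9.0≤9.0).
#8: dominated by #4 (expected return 12.9≥4.3, fees 6≤19, max drawdown 20≤43, volatility 9.0≤11.4).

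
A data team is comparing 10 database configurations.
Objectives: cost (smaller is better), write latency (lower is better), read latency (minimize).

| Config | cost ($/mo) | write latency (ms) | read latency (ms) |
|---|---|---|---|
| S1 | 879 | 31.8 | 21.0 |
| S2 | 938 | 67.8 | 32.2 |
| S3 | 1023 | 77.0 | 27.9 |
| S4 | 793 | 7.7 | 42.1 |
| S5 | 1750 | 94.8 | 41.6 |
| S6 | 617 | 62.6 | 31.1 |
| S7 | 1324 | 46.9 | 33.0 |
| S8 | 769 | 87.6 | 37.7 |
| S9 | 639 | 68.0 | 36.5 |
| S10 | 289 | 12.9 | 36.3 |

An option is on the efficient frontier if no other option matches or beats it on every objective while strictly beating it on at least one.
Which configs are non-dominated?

S1: not dominated (best read latency).
S2: dominated by S1 (cost 879≤938, write latency 31.8≤67.8, read latency 21.0≤32.2).
S3: dominated by S1 (cost 879≤1023, write latency 31.8≤77.0, read latency 21.0≤27.9).
S4: not dominated (best write latency).
S5: dominated by S1 (cost 879≤1750, write latency 31.8≤94.8, read latency 21.0≤41.6).
S6: not dominated.
S7: dominated by S1 (cost 879≤1324, write latency 31.8≤46.9, read latency 21.0≤33.0).
S8: dominated by S6 (cost 617≤769, write latency 62.6≤87.6, read latency 31.1≤37.7).
S9: dominated by S6 (cost 617≤639, write latency 62.6≤68.0, read latency 31.1≤36.5).
S10: not dominated (best cost).

S1, S4, S6, S10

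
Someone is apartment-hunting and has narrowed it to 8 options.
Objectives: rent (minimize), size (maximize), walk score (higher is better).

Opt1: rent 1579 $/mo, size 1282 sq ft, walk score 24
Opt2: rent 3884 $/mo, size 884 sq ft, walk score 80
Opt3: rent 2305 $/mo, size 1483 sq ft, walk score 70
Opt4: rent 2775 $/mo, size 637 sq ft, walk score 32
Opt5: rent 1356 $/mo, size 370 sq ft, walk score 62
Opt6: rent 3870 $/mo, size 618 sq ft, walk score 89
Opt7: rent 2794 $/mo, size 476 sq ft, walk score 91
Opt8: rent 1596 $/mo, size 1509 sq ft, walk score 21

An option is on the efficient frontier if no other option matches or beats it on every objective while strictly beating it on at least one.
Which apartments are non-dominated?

Opt1: not dominated.
Opt2: not dominated.
Opt3: not dominated.
Opt4: dominated by Opt3 (rent 2305≤2775, size 1483≥637, walk score 70≥32).
Opt5: not dominated (best rent).
Opt6: not dominated.
Opt7: not dominated (best walk score).
Opt8: not dominated (best size).

Opt1, Opt2, Opt3, Opt5, Opt6, Opt7, Opt8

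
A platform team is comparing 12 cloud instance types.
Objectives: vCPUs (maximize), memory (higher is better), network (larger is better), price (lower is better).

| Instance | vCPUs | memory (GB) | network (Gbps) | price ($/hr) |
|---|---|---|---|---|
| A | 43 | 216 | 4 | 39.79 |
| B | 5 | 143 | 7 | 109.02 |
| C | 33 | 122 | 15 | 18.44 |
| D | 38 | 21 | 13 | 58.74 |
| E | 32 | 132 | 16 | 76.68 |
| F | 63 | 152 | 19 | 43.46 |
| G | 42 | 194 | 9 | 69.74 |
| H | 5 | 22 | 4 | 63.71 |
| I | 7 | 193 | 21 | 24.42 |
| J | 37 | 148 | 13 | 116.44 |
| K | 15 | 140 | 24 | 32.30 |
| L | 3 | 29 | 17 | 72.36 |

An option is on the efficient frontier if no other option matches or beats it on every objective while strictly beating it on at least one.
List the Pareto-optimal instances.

A: not dominated (best memory).
B: dominated by F (vCPUs 63≥5, memory 152≥143, network 19≥7, price 43.46≤109.02).
C: not dominated (best price).
D: dominated by F (vCPUs 63≥38, memory 152≥21, network 19≥13, price 43.46≤58.74).
E: dominated by F (vCPUs 63≥32, memory 152≥132, network 19≥16, price 43.46≤76.68).
F: not dominated (best vCPUs).
G: not dominated.
H: dominated by A (vCPUs 43≥5, memory 216≥22, network 4≥4, price 39.79≤63.71).
I: not dominated.
J: dominated by F (vCPUs 63≥37, memory 152≥148, network 19≥13, price 43.46≤116.44).
K: not dominated (best network).
L: dominated by F (vCPUs 63≥3, memory 152≥29, network 19≥17, price 43.46≤72.36).

A, C, F, G, I, K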